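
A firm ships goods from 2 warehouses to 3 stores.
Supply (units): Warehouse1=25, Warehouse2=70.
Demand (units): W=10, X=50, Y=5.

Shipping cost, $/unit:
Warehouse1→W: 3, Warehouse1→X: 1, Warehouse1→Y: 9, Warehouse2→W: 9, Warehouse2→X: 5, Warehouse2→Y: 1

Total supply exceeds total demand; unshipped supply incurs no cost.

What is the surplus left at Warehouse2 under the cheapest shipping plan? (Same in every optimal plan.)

An optimal plan:
  Warehouse1->W: 10 × $3 = $30
  Warehouse1->X: 15 × $1 = $15
  Warehouse2->X: 35 × $5 = $175
  Warehouse2->Y: 5 × $1 = $5
Total cost = $225.
Warehouse2 ships 40 of its 70, leaving 30.

30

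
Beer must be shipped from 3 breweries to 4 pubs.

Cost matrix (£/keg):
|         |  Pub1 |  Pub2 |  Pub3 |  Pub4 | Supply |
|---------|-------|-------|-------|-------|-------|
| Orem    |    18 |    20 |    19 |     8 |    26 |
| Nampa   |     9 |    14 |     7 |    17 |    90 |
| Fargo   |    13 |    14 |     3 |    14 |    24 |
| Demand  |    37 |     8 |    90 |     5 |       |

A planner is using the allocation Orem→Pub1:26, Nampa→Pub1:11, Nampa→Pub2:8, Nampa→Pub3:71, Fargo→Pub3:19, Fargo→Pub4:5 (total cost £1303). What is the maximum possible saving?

Current plan cost = 26·18 + 11·9 + 8·14 + 71·7 + 19·3 + 5·14 = £1303.
Optimal plan:
  Orem→Pub1: 13 × £18 = £234
  Orem→Pub2: 8 × £20 = £160
  Orem→Pub4: 5 × £8 = £40
  Nampa→Pub1: 24 × £9 = £216
  Nampa→Pub3: 66 × £7 = £462
  Fargo→Pub3: 24 × £3 = £72
Optimal cost = £1184.
Saving = 1303 − 1184 = £119.

119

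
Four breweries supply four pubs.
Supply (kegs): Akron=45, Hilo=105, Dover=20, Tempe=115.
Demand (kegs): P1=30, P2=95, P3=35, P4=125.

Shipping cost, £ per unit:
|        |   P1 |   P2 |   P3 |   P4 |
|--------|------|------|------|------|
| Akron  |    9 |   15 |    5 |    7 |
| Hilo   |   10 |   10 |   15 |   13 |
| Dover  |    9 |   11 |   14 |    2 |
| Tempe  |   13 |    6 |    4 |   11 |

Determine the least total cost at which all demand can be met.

Optimal allocation:
  Akron→P4: 45 kegs
  Hilo→P1: 30 kegs
  Hilo→P2: 15 kegs
  Hilo→P4: 60 kegs
  Dover→P4: 20 kegs
  Tempe→P2: 80 kegs
  Tempe→P3: 35 kegs
Total cost = £2205.

2205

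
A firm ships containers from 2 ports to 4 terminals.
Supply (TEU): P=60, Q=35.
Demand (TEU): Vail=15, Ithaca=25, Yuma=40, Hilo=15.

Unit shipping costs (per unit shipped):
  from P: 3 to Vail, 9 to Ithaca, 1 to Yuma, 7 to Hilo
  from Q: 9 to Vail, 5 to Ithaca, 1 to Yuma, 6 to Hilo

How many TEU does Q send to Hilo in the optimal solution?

10

Optimal shipments:
  P to Vail: 15 TEU
  P to Yuma: 40 TEU
  P to Hilo: 5 TEU
  Q to Ithaca: 25 TEU
  Q to Hilo: 10 TEU
Total cost = 305.
So Q→Hilo carries 10 TEU.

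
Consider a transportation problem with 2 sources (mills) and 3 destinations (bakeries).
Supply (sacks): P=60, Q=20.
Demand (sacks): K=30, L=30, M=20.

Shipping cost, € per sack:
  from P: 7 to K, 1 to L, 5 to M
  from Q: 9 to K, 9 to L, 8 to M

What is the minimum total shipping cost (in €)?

380

One minimum-cost allocation:
  P→K: 10 × €7 = €70
  P→L: 30 × €1 = €30
  P→M: 20 × €5 = €100
  Q→K: 20 × €9 = €180
Total = 70 + 30 + 100 + 180 = €380.
(Supply check: P ships 60; Q ships 20.)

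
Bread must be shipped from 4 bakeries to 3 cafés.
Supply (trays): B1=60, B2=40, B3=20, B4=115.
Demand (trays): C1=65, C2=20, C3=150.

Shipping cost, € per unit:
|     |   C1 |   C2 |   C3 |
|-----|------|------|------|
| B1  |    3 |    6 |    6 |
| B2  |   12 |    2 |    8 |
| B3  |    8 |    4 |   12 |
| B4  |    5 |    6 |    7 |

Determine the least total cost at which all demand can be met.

1375

A cheapest plan:
  B1 to C1: 60 × €3 = €180
  B2 to C2: 5 × €2 = €10
  B2 to C3: 35 × €8 = €280
  B3 to C1: 5 × €8 = €40
  B3 to C2: 15 × €4 = €60
  B4 to C3: 115 × €7 = €805
Total = 180 + 10 + 280 + 40 + 60 + 805 = €1375.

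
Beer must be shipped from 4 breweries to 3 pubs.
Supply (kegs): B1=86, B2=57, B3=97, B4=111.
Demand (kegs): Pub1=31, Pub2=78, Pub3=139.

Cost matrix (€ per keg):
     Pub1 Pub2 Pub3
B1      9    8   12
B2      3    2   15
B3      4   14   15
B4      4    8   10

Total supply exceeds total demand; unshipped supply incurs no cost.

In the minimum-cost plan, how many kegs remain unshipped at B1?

An optimal plan:
  B1→Pub2: 21 × €8 = €168
  B1→Pub3: 28 × €12 = €336
  B2→Pub2: 57 × €2 = €114
  B3→Pub1: 31 × €4 = €124
  B4→Pub3: 111 × €10 = €1110
Total cost = €1852.
B1 ships 49 of its 86, leaving 37.

37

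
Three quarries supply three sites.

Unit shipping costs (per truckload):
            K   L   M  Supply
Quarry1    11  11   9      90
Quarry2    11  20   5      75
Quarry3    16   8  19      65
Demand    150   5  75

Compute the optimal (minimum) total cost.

2365

One minimum-cost allocation:
  Quarry1 to K: 90 × 11 = 990
  Quarry2 to M: 75 × 5 = 375
  Quarry3 to K: 60 × 16 = 960
  Quarry3 to L: 5 × 8 = 40
Total = 990 + 375 + 960 + 40 = 2365.
(Supply check: Quarry1 ships 90; Quarry2 ships 75; Quarry3 ships 65.)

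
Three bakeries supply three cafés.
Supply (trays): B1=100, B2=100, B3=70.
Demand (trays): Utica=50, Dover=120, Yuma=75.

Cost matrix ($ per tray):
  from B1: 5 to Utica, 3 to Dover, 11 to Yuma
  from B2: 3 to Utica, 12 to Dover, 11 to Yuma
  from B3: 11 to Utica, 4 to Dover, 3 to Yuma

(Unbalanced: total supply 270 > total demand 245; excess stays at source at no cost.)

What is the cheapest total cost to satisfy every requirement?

Optimal allocation:
  B1–Dover: 100 trays
  B2–Utica: 50 trays
  B2–Dover: 20 trays
  B2–Yuma: 5 trays
  B3–Yuma: 70 trays
Total cost = $955.
(Supply check: B1 ships 100; B2 ships 75; B3 ships 70.)

955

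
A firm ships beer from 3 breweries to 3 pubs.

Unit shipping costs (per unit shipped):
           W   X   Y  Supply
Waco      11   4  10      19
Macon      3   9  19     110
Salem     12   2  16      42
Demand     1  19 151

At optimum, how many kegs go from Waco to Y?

Solving gives:
  Waco→Y: 19 kegs
  Macon→W: 1 kegs
  Macon→Y: 109 kegs
  Salem→X: 19 kegs
  Salem→Y: 23 kegs
Total cost = 2670.
So Waco→Y carries 19 kegs.

19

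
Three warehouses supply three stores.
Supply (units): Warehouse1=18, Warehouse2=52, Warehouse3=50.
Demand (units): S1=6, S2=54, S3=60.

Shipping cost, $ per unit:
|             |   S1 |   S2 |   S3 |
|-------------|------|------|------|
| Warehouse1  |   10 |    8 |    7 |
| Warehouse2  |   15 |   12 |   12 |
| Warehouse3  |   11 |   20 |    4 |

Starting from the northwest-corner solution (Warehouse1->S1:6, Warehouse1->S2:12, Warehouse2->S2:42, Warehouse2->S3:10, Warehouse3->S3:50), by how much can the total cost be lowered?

Current plan cost = 6·10 + 12·8 + 42·12 + 10·12 + 50·4 = $980.
Optimal plan:
  Warehouse1 to S1: 6 × $10 = $60
  Warehouse1 to S2: 2 × $8 = $16
  Warehouse1 to S3: 10 × $7 = $70
  Warehouse2 to S2: 52 × $12 = $624
  Warehouse3 to S3: 50 × $4 = $200
Optimal cost = $970.
Saving = 980 − 970 = $10.

10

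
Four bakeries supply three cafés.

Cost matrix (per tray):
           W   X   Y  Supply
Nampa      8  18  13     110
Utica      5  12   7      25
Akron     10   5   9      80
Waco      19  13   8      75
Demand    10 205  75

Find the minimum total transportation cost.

3180

A cheapest plan:
  Nampa to W: 10 × 8 = 80
  Nampa to X: 100 × 18 = 1800
  Utica to X: 25 × 12 = 300
  Akron to X: 80 × 5 = 400
  Waco to Y: 75 × 8 = 600
Total = 80 + 1800 + 300 + 400 + 600 = 3180.
(Supply check: Nampa ships 110; Utica ships 25; Akron ships 80; Waco ships 75.)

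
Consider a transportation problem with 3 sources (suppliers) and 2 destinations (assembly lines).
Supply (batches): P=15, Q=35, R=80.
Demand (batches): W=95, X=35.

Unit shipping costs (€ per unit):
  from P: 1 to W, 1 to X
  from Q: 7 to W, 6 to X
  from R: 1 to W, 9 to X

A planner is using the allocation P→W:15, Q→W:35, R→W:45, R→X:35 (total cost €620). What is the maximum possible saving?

Current plan cost = 15·1 + 35·7 + 45·1 + 35·9 = €620.
Optimal plan:
  P->W: 15 × €1 = €15
  Q->X: 35 × €6 = €210
  R->W: 80 × €1 = €80
Optimal cost = €305.
Saving = 620 − 305 = €315.

315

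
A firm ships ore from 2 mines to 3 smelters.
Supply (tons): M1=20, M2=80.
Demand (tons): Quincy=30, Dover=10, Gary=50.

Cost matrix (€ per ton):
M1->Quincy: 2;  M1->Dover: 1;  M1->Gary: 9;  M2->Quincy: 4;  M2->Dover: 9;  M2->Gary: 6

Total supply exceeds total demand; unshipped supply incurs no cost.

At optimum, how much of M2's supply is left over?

10

An optimal plan:
  M1→Quincy: 10 × €2 = €20
  M1→Dover: 10 × €1 = €10
  M2→Quincy: 20 × €4 = €80
  M2→Gary: 50 × €6 = €300
Total cost = €410.
M2 ships 70 of its 80, leaving 10.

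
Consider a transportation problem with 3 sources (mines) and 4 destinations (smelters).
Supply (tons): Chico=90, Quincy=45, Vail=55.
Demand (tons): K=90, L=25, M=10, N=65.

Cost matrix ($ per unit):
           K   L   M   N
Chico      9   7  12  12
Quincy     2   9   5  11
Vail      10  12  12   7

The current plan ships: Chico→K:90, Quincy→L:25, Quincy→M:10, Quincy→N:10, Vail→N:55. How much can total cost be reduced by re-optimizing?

285

Current plan cost = 90·9 + 25·9 + 10·5 + 10·11 + 55·7 = $1580.
Optimal plan:
  Chico->K: 45 × $9 = $405
  Chico->L: 25 × $7 = $175
  Chico->M: 10 × $12 = $120
  Chico->N: 10 × $12 = $120
  Quincy->K: 45 × $2 = $90
  Vail->N: 55 × $7 = $385
Optimal cost = $1295.
Saving = 1580 − 1295 = $285.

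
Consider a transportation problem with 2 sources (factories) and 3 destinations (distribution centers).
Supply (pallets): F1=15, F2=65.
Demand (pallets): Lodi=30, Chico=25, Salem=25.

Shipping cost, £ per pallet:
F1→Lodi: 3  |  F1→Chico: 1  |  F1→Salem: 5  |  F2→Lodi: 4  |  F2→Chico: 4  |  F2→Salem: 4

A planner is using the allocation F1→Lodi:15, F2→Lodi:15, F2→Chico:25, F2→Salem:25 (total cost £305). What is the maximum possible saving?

30

Current plan cost = 15·3 + 15·4 + 25·4 + 25·4 = £305.
Optimal plan:
  F1→Chico: 15 × £1 = £15
  F2→Lodi: 30 × £4 = £120
  F2→Chico: 10 × £4 = £40
  F2→Salem: 25 × £4 = £100
Optimal cost = £275.
Saving = 305 − 275 = £30.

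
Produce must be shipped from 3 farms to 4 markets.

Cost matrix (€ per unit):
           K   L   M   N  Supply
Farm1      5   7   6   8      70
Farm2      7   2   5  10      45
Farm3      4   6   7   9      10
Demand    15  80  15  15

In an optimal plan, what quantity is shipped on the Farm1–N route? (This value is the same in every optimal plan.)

The minimum-cost plan:
  Farm1–K: 5 × €5 = €25
  Farm1–L: 35 × €7 = €245
  Farm1–M: 15 × €6 = €90
  Farm1–N: 15 × €8 = €120
  Farm2–L: 45 × €2 = €90
  Farm3–K: 10 × €4 = €40
Total cost = €610.
So Farm1→N carries 15 crates.

15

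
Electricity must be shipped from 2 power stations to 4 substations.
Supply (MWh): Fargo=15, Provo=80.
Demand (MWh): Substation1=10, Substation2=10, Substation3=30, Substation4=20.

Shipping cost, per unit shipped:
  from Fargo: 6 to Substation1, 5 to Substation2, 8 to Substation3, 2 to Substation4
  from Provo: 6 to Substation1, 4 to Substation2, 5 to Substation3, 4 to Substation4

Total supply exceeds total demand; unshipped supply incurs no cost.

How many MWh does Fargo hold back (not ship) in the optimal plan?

An optimal plan:
  Fargo->Substation4: 15 × 2 = 30
  Provo->Substation1: 10 × 6 = 60
  Provo->Substation2: 10 × 4 = 40
  Provo->Substation3: 30 × 5 = 150
  Provo->Substation4: 5 × 4 = 20
Total cost = 300.
Fargo ships 15 of its 15, leaving 0.

0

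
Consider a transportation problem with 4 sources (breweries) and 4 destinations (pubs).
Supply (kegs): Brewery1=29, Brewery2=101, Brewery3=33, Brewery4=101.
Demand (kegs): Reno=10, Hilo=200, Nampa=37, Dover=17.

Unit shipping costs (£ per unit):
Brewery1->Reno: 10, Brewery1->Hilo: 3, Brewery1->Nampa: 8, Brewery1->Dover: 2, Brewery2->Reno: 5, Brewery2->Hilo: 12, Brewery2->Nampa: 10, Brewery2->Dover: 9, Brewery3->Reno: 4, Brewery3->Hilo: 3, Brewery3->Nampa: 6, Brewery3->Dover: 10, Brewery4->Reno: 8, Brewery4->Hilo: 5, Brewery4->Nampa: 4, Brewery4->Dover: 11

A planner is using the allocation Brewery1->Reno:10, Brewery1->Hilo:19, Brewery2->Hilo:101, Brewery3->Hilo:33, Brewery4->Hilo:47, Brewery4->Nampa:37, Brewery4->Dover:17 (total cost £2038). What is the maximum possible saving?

330

Current plan cost = 10·10 + 19·3 + 101·12 + 33·3 + 47·5 + 37·4 + 17·11 = £2038.
Optimal plan:
  Brewery1→Hilo: 29 × £3 = £87
  Brewery2→Reno: 10 × £5 = £50
  Brewery2→Hilo: 37 × £12 = £444
  Brewery2→Nampa: 37 × £10 = £370
  Brewery2→Dover: 17 × £9 = £153
  Brewery3→Hilo: 33 × £3 = £99
  Brewery4→Hilo: 101 × £5 = £505
Optimal cost = £1708.
Saving = 2038 − 1708 = £330.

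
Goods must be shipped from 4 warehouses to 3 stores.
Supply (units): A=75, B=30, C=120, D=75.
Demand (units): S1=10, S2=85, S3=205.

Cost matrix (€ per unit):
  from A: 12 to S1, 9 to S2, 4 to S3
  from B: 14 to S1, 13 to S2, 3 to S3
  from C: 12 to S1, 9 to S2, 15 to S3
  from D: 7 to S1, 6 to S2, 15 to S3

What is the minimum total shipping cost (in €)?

A cheapest plan:
  A->S3: 75 × €4 = €300
  B->S3: 30 × €3 = €90
  C->S2: 20 × €9 = €180
  C->S3: 100 × €15 = €1500
  D->S1: 10 × €7 = €70
  D->S2: 65 × €6 = €390
Total = 300 + 90 + 180 + 1500 + 70 + 390 = €2530.

2530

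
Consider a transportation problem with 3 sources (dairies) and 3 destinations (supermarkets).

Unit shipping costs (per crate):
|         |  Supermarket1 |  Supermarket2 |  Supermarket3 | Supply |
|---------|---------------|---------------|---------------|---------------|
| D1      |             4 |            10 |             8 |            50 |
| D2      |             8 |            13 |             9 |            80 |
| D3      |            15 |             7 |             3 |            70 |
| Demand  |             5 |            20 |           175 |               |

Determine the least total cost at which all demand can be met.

1350

Optimal allocation:
  D1–Supermarket1: 5 × 4 = 20
  D1–Supermarket2: 20 × 10 = 200
  D1–Supermarket3: 25 × 8 = 200
  D2–Supermarket3: 80 × 9 = 720
  D3–Supermarket3: 70 × 3 = 210
Total = 20 + 200 + 200 + 720 + 210 = 1350.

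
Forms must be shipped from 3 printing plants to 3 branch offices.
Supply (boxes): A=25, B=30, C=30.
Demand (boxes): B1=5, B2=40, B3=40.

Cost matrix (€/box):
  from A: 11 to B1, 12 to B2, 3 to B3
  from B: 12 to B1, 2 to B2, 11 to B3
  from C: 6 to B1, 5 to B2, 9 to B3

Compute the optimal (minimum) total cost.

350

Optimal allocation:
  A–B3: 25 boxes
  B–B2: 30 boxes
  C–B1: 5 boxes
  C–B2: 10 boxes
  C–B3: 15 boxes
Total cost = €350.
(Supply check: A ships 25; B ships 30; C ships 30.)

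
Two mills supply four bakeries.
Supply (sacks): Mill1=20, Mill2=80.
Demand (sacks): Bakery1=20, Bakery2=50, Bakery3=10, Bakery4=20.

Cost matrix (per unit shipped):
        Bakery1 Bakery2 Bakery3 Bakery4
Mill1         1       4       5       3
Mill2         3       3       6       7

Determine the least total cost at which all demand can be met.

One minimum-cost allocation:
  Mill1→Bakery4: 20 × 3 = 60
  Mill2→Bakery1: 20 × 3 = 60
  Mill2→Bakery2: 50 × 3 = 150
  Mill2→Bakery3: 10 × 6 = 60
Total = 60 + 60 + 150 + 60 = 330.

330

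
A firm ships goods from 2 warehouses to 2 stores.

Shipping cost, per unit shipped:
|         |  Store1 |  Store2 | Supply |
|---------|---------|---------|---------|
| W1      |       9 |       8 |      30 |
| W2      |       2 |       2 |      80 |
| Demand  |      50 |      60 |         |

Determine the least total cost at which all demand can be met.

An optimal shipping plan:
  W1→Store2: 30 × 8 = 240
  W2→Store1: 50 × 2 = 100
  W2→Store2: 30 × 2 = 60
Total = 240 + 100 + 60 = 400.
(Supply check: W1 ships 30; W2 ships 80.)

400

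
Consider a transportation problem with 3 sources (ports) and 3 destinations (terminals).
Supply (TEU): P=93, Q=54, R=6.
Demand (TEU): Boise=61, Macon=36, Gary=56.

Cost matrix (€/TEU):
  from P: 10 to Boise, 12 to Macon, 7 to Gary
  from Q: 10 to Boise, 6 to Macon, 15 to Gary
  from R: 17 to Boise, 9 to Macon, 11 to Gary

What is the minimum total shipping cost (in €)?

1236

One minimum-cost allocation:
  P->Boise: 37 × €10 = €370
  P->Gary: 56 × €7 = €392
  Q->Boise: 24 × €10 = €240
  Q->Macon: 30 × €6 = €180
  R->Macon: 6 × €9 = €54
Total = 370 + 392 + 240 + 180 + 54 = €1236.
(Supply check: P ships 93; Q ships 54; R ships 6.)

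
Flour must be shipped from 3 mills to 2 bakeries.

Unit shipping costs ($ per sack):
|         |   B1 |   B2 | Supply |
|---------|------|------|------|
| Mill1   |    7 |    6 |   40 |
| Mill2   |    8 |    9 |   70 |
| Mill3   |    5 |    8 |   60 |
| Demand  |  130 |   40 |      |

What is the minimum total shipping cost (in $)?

One minimum-cost allocation:
  Mill1→B2: 40 × $6 = $240
  Mill2→B1: 70 × $8 = $560
  Mill3→B1: 60 × $5 = $300
Total = 240 + 560 + 300 = $1100.
(Supply check: Mill1 ships 40; Mill2 ships 70; Mill3 ships 60.)

1100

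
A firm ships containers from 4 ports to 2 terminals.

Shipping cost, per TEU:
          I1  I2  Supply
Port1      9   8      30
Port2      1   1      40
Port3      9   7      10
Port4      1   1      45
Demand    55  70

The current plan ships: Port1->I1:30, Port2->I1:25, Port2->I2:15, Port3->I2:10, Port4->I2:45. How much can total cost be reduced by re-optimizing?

30

Current plan cost = 30·9 + 25·1 + 15·1 + 10·7 + 45·1 = 425.
Optimal plan:
  Port1→I2: 30 × 8 = 240
  Port2→I1: 40 × 1 = 40
  Port3→I2: 10 × 7 = 70
  Port4→I1: 15 × 1 = 15
  Port4→I2: 30 × 1 = 30
Optimal cost = 395.
Saving = 425 − 395 = 30.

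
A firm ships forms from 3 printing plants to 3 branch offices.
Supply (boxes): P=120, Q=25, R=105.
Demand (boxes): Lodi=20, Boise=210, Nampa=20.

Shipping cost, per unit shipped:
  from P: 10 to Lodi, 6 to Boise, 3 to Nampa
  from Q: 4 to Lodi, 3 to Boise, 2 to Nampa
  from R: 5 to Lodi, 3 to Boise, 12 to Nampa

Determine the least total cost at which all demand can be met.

A cheapest plan:
  P to Boise: 100 boxes
  P to Nampa: 20 boxes
  Q to Lodi: 20 boxes
  Q to Boise: 5 boxes
  R to Boise: 105 boxes
Total cost = 1070.

1070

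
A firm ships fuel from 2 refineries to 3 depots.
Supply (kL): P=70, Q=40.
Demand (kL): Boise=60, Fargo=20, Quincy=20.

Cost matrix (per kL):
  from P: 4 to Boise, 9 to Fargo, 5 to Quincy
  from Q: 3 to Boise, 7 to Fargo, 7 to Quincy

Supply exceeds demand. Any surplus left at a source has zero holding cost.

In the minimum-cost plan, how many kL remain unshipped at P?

10

An optimal plan:
  P–Boise: 40 × 4 = 160
  P–Quincy: 20 × 5 = 100
  Q–Boise: 20 × 3 = 60
  Q–Fargo: 20 × 7 = 140
Total cost = 460.
P ships 60 of its 70, leaving 10.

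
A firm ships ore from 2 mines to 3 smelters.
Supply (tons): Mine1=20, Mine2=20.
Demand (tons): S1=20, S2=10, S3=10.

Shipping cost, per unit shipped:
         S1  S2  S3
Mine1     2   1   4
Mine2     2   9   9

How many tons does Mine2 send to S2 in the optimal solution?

Optimal shipments:
  Mine1–S2: 10 tons
  Mine1–S3: 10 tons
  Mine2–S1: 20 tons
Total cost = 90.
The route Mine2→S2 is not used.

0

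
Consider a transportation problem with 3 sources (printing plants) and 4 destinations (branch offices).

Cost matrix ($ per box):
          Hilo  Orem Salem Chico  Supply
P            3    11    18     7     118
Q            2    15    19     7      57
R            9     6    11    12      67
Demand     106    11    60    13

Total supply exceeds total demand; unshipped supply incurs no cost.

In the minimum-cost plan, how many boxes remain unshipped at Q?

0

An optimal plan:
  P to Hilo: 49 × $3 = $147
  P to Orem: 4 × $11 = $44
  P to Chico: 13 × $7 = $91
  Q to Hilo: 57 × $2 = $114
  R to Orem: 7 × $6 = $42
  R to Salem: 60 × $11 = $660
Total cost = $1098.
Q ships 57 of its 57, leaving 0.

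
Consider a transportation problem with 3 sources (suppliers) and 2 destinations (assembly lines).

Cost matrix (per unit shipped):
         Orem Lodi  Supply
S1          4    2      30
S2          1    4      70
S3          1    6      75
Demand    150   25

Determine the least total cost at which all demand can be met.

A cheapest plan:
  S1–Orem: 5 × 4 = 20
  S1–Lodi: 25 × 2 = 50
  S2–Orem: 70 × 1 = 70
  S3–Orem: 75 × 1 = 75
Total = 20 + 50 + 70 + 75 = 215.

215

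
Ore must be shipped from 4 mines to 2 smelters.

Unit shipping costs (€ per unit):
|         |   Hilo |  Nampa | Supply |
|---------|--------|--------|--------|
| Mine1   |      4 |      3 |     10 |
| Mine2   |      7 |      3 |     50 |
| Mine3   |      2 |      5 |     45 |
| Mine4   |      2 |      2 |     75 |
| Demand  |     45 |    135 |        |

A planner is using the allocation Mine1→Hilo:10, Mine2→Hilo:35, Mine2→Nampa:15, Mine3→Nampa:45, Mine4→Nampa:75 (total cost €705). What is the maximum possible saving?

Current plan cost = 10·4 + 35·7 + 15·3 + 45·5 + 75·2 = €705.
Optimal plan:
  Mine1->Nampa: 10 × €3 = €30
  Mine2->Nampa: 50 × €3 = €150
  Mine3->Hilo: 45 × €2 = €90
  Mine4->Nampa: 75 × €2 = €150
Optimal cost = €420.
Saving = 705 − 420 = €285.

285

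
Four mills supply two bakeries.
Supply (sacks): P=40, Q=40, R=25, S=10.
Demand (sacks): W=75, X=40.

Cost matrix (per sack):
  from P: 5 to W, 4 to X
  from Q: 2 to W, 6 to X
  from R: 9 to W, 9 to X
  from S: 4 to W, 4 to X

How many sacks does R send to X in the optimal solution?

0

Solving gives:
  P→X: 40 × 4 = 160
  Q→W: 40 × 2 = 80
  R→W: 25 × 9 = 225
  S→W: 10 × 4 = 40
Total cost = 505.
The route R→X is not used.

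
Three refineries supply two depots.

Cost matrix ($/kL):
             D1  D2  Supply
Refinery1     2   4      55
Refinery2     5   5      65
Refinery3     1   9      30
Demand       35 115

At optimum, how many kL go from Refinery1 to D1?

5

Solving gives:
  Refinery1 to D1: 5 kL
  Refinery1 to D2: 50 kL
  Refinery2 to D2: 65 kL
  Refinery3 to D1: 30 kL
Total cost = $565.
So Refinery1→D1 carries 5 kL.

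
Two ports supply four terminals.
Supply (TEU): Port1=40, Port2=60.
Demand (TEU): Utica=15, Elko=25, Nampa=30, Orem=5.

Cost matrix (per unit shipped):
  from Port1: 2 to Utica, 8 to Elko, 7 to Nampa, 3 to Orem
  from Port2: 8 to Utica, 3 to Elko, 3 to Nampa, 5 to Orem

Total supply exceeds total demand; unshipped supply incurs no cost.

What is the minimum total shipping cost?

An optimal shipping plan:
  Port1->Utica: 15 × 2 = 30
  Port1->Orem: 5 × 3 = 15
  Port2->Elko: 25 × 3 = 75
  Port2->Nampa: 30 × 3 = 90
Total = 30 + 15 + 75 + 90 = 210.
(Supply check: Port1 ships 20; Port2 ships 55.)

210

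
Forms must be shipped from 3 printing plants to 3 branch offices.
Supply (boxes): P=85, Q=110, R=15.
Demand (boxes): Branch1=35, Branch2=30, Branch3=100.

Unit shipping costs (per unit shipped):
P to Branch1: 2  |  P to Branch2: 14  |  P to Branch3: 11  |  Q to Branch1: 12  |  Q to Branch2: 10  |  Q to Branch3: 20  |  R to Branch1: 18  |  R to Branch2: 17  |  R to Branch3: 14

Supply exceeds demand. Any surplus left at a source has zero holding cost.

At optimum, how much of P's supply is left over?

An optimal plan:
  P->Branch1: 35 × 2 = 70
  P->Branch3: 50 × 11 = 550
  Q->Branch2: 30 × 10 = 300
  Q->Branch3: 35 × 20 = 700
  R->Branch3: 15 × 14 = 210
Total cost = 1830.
P ships 85 of its 85, leaving 0.

0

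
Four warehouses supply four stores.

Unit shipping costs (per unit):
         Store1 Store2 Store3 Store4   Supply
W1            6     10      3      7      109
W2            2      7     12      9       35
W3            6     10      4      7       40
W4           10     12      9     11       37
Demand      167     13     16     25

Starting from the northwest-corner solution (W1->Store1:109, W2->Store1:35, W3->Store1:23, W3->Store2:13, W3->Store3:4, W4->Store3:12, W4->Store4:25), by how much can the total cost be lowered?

Current plan cost = 109·6 + 35·2 + 23·6 + 13·10 + 4·4 + 12·9 + 25·11 = 1391.
Optimal plan:
  W1→Store1: 68 × 6 = 408
  W1→Store3: 16 × 3 = 48
  W1→Store4: 25 × 7 = 175
  W2→Store1: 35 × 2 = 70
  W3→Store1: 40 × 6 = 240
  W4→Store1: 24 × 10 = 240
  W4→Store2: 13 × 12 = 156
Optimal cost = 1337.
Saving = 1391 − 1337 = 54.

54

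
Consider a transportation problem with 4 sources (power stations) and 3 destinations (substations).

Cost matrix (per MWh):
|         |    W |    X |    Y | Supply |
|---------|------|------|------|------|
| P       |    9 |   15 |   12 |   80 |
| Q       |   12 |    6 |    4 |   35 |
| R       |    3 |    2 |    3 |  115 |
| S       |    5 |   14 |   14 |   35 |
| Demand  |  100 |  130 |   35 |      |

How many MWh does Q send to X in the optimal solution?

15

Optimal shipments:
  P->W: 65 × 9 = 585
  P->Y: 15 × 12 = 180
  Q->X: 15 × 6 = 90
  Q->Y: 20 × 4 = 80
  R->X: 115 × 2 = 230
  S->W: 35 × 5 = 175
Total cost = 1340.
So Q→X carries 15 MWh.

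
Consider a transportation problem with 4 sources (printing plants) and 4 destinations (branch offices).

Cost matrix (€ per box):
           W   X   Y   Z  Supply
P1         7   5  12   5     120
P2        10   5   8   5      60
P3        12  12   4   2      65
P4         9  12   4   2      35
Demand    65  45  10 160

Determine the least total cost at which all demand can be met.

1250

A cheapest plan:
  P1 to W: 65 × €7 = €455
  P1 to X: 45 × €5 = €225
  P1 to Z: 10 × €5 = €50
  P2 to Z: 60 × €5 = €300
  P3 to Y: 10 × €4 = €40
  P3 to Z: 55 × €2 = €110
  P4 to Z: 35 × €2 = €70
Total = 455 + 225 + 50 + 300 + 40 + 110 + 70 = €1250.
(Supply check: P1 ships 120; P2 ships 60; P3 ships 65; P4 ships 35.)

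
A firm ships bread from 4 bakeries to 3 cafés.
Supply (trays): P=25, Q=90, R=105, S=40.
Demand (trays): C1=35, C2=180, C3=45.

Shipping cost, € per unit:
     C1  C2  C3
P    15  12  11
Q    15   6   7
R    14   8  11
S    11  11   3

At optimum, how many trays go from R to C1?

10

The minimum-cost plan:
  P->C1: 25 × €15 = €375
  Q->C2: 85 × €6 = €510
  Q->C3: 5 × €7 = €35
  R->C1: 10 × €14 = €140
  R->C2: 95 × €8 = €760
  S->C3: 40 × €3 = €120
Total cost = €1940.
So R→C1 carries 10 trays.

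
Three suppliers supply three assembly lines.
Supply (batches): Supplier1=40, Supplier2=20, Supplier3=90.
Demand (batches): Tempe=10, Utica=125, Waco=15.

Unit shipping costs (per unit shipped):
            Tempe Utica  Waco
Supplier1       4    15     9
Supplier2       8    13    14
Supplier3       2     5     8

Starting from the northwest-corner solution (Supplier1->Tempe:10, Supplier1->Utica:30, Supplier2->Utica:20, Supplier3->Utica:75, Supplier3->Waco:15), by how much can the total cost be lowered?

Current plan cost = 10·4 + 30·15 + 20·13 + 75·5 + 15·8 = 1245.
Optimal plan:
  Supplier1–Tempe: 10 batches
  Supplier1–Utica: 15 batches
  Supplier1–Waco: 15 batches
  Supplier2–Utica: 20 batches
  Supplier3–Utica: 90 batches
Optimal cost = 1110.
Saving = 1245 − 1110 = 135.

135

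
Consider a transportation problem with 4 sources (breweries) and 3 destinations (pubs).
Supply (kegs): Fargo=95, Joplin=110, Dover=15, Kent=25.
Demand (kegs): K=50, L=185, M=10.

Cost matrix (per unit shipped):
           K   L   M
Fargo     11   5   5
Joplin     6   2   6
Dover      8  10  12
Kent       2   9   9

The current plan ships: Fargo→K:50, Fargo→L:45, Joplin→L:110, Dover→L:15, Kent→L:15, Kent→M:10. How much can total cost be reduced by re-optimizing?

Current plan cost = 50·11 + 45·5 + 110·2 + 15·10 + 15·9 + 10·9 = 1370.
Optimal plan:
  Fargo->L: 85 kegs
  Fargo->M: 10 kegs
  Joplin->K: 10 kegs
  Joplin->L: 100 kegs
  Dover->K: 15 kegs
  Kent->K: 25 kegs
Optimal cost = 905.
Saving = 1370 − 905 = 465.

465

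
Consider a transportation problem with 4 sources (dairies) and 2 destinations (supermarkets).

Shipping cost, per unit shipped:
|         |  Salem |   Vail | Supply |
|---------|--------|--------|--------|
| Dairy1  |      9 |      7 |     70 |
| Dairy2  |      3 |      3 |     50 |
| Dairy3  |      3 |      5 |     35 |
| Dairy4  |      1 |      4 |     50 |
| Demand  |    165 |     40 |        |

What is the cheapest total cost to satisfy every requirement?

855

One minimum-cost allocation:
  Dairy1 to Salem: 30 crates
  Dairy1 to Vail: 40 crates
  Dairy2 to Salem: 50 crates
  Dairy3 to Salem: 35 crates
  Dairy4 to Salem: 50 crates
Total cost = 855.
(Supply check: Dairy1 ships 70; Dairy2 ships 50; Dairy3 ships 35; Dairy4 ships 50.)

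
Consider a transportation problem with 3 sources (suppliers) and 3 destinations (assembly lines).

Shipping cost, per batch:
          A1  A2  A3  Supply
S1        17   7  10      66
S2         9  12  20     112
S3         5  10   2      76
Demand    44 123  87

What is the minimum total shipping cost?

1859

A cheapest plan:
  S1→A2: 55 × 7 = 385
  S1→A3: 11 × 10 = 110
  S2→A1: 44 × 9 = 396
  S2→A2: 68 × 12 = 816
  S3→A3: 76 × 2 = 152
Total = 385 + 110 + 396 + 816 + 152 = 1859.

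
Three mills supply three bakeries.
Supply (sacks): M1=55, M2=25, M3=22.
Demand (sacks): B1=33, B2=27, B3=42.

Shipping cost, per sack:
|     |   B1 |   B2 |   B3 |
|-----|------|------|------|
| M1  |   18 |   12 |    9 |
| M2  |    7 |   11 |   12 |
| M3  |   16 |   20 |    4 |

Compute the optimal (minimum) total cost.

Optimal allocation:
  M1->B1: 8 × 18 = 144
  M1->B2: 27 × 12 = 324
  M1->B3: 20 × 9 = 180
  M2->B1: 25 × 7 = 175
  M3->B3: 22 × 4 = 88
Total = 144 + 324 + 180 + 175 + 88 = 911.

911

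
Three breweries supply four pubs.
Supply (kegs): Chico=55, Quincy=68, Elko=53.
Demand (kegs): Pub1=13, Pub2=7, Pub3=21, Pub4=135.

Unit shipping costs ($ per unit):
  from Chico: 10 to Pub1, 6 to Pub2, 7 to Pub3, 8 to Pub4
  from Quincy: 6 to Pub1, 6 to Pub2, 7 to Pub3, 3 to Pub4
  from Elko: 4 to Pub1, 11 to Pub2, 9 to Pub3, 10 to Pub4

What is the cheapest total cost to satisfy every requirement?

1061

An optimal shipping plan:
  Chico–Pub2: 7 × $6 = $42
  Chico–Pub4: 48 × $8 = $384
  Quincy–Pub4: 68 × $3 = $204
  Elko–Pub1: 13 × $4 = $52
  Elko–Pub3: 21 × $9 = $189
  Elko–Pub4: 19 × $10 = $190
Total = 42 + 384 + 204 + 52 + 189 + 190 = $1061.
(Supply check: Chico ships 55; Quincy ships 68; Elko ships 53.)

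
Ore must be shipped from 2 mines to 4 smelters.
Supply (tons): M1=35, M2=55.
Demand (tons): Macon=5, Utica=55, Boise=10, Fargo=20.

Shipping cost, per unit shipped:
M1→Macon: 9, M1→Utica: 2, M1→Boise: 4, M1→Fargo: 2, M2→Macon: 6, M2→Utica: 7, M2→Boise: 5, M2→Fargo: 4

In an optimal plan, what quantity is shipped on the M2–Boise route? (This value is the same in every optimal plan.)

10

Optimal shipments:
  M1 to Utica: 35 × 2 = 70
  M2 to Macon: 5 × 6 = 30
  M2 to Utica: 20 × 7 = 140
  M2 to Boise: 10 × 5 = 50
  M2 to Fargo: 20 × 4 = 80
Total cost = 370.
So M2→Boise carries 10 tons.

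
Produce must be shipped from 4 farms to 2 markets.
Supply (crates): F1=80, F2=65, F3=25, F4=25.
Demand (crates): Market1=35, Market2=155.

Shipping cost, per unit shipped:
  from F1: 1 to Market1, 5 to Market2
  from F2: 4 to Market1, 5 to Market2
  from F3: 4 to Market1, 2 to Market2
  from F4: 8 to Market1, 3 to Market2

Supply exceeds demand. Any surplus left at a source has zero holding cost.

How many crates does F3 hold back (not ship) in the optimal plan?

0

Minimum-cost shipments:
  F1->Market1: 35 × 1 = 35
  F1->Market2: 45 × 5 = 225
  F2->Market2: 60 × 5 = 300
  F3->Market2: 25 × 2 = 50
  F4->Market2: 25 × 3 = 75
Total cost = 685.
F3 ships 25 of its 25, leaving 0.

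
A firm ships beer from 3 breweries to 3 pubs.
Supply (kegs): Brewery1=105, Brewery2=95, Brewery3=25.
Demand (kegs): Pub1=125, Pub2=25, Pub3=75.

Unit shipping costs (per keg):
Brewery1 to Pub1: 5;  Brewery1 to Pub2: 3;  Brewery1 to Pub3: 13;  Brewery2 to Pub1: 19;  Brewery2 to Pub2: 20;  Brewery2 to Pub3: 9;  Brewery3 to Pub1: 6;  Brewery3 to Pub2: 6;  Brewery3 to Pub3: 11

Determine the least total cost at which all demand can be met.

1680

One minimum-cost allocation:
  Brewery1–Pub1: 80 × 5 = 400
  Brewery1–Pub2: 25 × 3 = 75
  Brewery2–Pub1: 20 × 19 = 380
  Brewery2–Pub3: 75 × 9 = 675
  Brewery3–Pub1: 25 × 6 = 150
Total = 400 + 75 + 380 + 675 + 150 = 1680.
(Supply check: Brewery1 ships 105; Brewery2 ships 95; Brewery3 ships 25.)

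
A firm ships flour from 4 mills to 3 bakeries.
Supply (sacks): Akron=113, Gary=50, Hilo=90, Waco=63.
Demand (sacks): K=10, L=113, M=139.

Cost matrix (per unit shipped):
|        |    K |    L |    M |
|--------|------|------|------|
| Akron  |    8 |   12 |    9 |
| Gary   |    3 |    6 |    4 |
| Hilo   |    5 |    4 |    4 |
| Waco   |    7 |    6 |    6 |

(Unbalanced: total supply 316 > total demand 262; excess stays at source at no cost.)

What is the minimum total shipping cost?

An optimal shipping plan:
  Akron to K: 10 sacks
  Akron to M: 49 sacks
  Gary to M: 50 sacks
  Hilo to L: 50 sacks
  Hilo to M: 40 sacks
  Waco to L: 63 sacks
Total cost = 1459.

1459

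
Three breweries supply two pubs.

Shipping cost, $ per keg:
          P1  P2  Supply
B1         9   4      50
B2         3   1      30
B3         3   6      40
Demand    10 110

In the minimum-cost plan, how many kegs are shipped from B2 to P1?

Optimal shipments:
  B1 to P2: 50 kegs
  B2 to P2: 30 kegs
  B3 to P1: 10 kegs
  B3 to P2: 30 kegs
Total cost = $440.
The route B2→P1 is not used.

0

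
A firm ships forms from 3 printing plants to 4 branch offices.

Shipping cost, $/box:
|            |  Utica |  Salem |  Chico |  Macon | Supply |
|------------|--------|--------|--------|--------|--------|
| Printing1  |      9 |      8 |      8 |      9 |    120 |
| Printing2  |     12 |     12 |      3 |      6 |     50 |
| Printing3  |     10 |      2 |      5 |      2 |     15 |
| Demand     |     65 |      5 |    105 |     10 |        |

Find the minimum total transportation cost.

Optimal allocation:
  Printing1–Utica: 65 boxes
  Printing1–Chico: 55 boxes
  Printing2–Chico: 50 boxes
  Printing3–Salem: 5 boxes
  Printing3–Macon: 10 boxes
Total cost = $1205.

1205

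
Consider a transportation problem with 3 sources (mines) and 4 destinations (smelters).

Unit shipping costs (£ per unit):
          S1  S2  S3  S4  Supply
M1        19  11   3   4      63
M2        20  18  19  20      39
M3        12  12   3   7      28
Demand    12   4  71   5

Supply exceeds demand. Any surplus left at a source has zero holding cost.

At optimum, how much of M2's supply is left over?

38

An optimal plan:
  M1–S2: 3 × £11 = £33
  M1–S3: 55 × £3 = £165
  M1–S4: 5 × £4 = £20
  M2–S2: 1 × £18 = £18
  M3–S1: 12 × £12 = £144
  M3–S3: 16 × £3 = £48
Total cost = £428.
M2 ships 1 of its 39, leaving 38.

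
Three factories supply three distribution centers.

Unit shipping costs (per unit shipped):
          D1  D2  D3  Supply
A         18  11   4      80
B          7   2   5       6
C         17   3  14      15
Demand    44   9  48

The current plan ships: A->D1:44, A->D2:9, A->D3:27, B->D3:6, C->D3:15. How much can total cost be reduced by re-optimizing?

Current plan cost = 44·18 + 9·11 + 27·4 + 6·5 + 15·14 = 1239.
Optimal plan:
  A–D1: 32 pallets
  A–D3: 48 pallets
  B–D1: 6 pallets
  C–D1: 6 pallets
  C–D2: 9 pallets
Optimal cost = 939.
Saving = 1239 − 939 = 300.

300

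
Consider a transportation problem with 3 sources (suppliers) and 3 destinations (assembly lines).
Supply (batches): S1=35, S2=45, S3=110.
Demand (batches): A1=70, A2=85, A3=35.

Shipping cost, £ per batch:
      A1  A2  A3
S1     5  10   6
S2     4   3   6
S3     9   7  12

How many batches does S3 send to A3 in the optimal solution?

0

The minimum-cost plan:
  S1→A3: 35 batches
  S2→A1: 45 batches
  S3→A1: 25 batches
  S3→A2: 85 batches
Total cost = £1210.
The route S3→A3 is not used.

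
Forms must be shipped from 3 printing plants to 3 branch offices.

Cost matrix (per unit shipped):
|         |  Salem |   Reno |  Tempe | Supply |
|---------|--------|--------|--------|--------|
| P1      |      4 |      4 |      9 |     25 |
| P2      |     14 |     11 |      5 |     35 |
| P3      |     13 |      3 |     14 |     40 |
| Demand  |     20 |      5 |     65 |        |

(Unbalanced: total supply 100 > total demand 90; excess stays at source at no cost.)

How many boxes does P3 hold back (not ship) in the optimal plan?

Minimum-cost shipments:
  P1→Salem: 20 × 4 = 80
  P1→Tempe: 5 × 9 = 45
  P2→Tempe: 35 × 5 = 175
  P3→Reno: 5 × 3 = 15
  P3→Tempe: 25 × 14 = 350
Total cost = 665.
P3 ships 30 of its 40, leaving 10.

10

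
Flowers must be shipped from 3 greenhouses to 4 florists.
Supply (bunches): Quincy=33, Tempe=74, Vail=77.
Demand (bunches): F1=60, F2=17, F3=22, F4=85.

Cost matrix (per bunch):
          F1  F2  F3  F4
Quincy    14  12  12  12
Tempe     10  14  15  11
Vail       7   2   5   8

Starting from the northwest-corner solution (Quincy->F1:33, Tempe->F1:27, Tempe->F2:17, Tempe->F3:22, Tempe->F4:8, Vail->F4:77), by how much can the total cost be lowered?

Current plan cost = 33·14 + 27·10 + 17·14 + 22·15 + 8·11 + 77·8 = 2004.
Optimal plan:
  Quincy to F4: 33 bunches
  Tempe to F1: 60 bunches
  Tempe to F4: 14 bunches
  Vail to F2: 17 bunches
  Vail to F3: 22 bunches
  Vail to F4: 38 bunches
Optimal cost = 1598.
Saving = 2004 − 1598 = 406.

406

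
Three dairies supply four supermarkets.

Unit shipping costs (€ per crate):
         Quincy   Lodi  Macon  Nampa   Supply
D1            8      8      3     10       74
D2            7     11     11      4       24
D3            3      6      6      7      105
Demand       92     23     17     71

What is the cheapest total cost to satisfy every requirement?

A cheapest plan:
  D1–Lodi: 23 crates
  D1–Macon: 17 crates
  D1–Nampa: 34 crates
  D2–Nampa: 24 crates
  D3–Quincy: 92 crates
  D3–Nampa: 13 crates
Total cost = €1038.
(Supply check: D1 ships 74; D2 ships 24; D3 ships 105.)

1038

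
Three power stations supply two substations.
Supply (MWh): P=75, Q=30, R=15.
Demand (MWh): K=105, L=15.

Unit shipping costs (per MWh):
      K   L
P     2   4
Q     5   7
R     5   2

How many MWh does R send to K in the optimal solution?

The minimum-cost plan:
  P→K: 75 MWh
  Q→K: 30 MWh
  R→L: 15 MWh
Total cost = 330.
The route R→K is not used.

0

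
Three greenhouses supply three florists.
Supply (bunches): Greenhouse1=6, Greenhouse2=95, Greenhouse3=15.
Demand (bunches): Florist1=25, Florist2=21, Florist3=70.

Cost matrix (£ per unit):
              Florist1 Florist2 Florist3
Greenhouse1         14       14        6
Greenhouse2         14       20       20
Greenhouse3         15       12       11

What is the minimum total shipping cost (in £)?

1951

Optimal allocation:
  Greenhouse1–Florist3: 6 × £6 = £36
  Greenhouse2–Florist1: 25 × £14 = £350
  Greenhouse2–Florist2: 21 × £20 = £420
  Greenhouse2–Florist3: 49 × £20 = £980
  Greenhouse3–Florist3: 15 × £11 = £165
Total = 36 + 350 + 420 + 980 + 165 = £1951.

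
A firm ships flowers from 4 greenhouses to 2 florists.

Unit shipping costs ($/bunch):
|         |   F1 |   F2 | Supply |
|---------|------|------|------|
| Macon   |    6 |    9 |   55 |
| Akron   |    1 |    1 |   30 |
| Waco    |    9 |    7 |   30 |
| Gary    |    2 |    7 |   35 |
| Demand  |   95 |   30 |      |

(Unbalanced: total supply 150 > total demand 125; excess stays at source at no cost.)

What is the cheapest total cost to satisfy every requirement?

465

One minimum-cost allocation:
  Macon to F1: 55 × $6 = $330
  Akron to F1: 5 × $1 = $5
  Akron to F2: 25 × $1 = $25
  Waco to F2: 5 × $7 = $35
  Gary to F1: 35 × $2 = $70
Total = 330 + 5 + 25 + 35 + 70 = $465.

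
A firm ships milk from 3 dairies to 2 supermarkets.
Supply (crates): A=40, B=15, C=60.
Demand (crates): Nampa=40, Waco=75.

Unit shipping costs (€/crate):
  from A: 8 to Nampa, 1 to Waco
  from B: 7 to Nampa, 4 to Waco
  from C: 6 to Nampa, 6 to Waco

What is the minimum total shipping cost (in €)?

An optimal shipping plan:
  A–Waco: 40 crates
  B–Waco: 15 crates
  C–Nampa: 40 crates
  C–Waco: 20 crates
Total cost = €460.
(Supply check: A ships 40; B ships 15; C ships 60.)

460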